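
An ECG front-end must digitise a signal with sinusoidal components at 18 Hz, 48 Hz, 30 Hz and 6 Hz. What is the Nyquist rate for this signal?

96 Hz

Highest-frequency component: 48 Hz.
Nyquist rate = 2 × 48 Hz = 96 Hz.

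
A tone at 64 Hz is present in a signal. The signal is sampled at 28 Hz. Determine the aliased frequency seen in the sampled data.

8 Hz

64 Hz mod fs = 8 Hz.
8 Hz ≤ fs/2 = 14 Hz, appears at 8 Hz.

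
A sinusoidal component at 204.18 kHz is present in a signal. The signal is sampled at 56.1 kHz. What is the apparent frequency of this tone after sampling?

20.22 kHz

204.18 kHz mod fs = 35.88 kHz.
35.88 kHz > fs/2 = 28.05 kHz, folds to fs − 35.88 kHz = 20.22 kHz.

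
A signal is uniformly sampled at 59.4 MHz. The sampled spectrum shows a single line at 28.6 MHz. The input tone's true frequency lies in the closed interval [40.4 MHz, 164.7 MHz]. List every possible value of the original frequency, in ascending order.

Frequencies that alias to 28.6 MHz are k·fs ± 28.6 MHz for integer k ≥ 0.
k=0: 28.6 MHz.
k=1: 30.8 MHz, 88 MHz.
k=2: 90.2 MHz, 147.4 MHz.
k=3: 149.6 MHz, 206.8 MHz.
k=4: 209 MHz, 266.2 MHz.
Within [40.4 MHz, 164.7 MHz]: 88 MHz, 90.2 MHz, 147.4 MHz, 149.6 MHz.

88 MHz, 90.2 MHz, 147.4 MHz, 149.6 MHz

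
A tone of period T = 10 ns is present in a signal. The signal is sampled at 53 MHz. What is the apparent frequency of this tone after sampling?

T = 10 ns → f = 1/T = 100 MHz.
100 MHz mod fs = 47 MHz.
47 MHz > fs/2 = 26.5 MHz, folds to fs − 47 MHz = 6 MHz.

6 MHz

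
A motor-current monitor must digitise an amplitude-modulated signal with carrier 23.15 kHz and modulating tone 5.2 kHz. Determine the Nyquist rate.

AM sidebands sit at fc ± fm = 17.95 kHz and 28.35 kHz.
Highest-frequency component: 28.35 kHz.
Nyquist rate = 2 × 28.35 kHz = 56.7 kHz.

56.7 kHz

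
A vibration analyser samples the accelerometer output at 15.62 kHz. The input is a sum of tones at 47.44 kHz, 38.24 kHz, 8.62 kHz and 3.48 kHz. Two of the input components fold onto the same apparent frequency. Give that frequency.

7 kHz

fs/2 = 7.81 kHz.
47.44 kHz mod fs = 0.58 kHz.
0.58 kHz ≤ fs/2 = 7.81 kHz, appears at 0.58 kHz.
38.24 kHz mod fs = 7 kHz.
7 kHz ≤ fs/2 = 7.81 kHz, appears at 7 kHz.
8.62 kHz > fs/2 = 7.81 kHz, folds to fs − 8.62 kHz = 7 kHz.
3.48 kHz ≤ fs/2 = 7.81 kHz, passes unchanged.
8.62 kHz and 38.24 kHz both map to 7 kHz.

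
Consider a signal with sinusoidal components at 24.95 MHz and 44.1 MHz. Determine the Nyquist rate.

88.2 MHz

Highest-frequency component: 44.1 MHz.
Nyquist rate = 2 × 44.1 MHz = 88.2 MHz.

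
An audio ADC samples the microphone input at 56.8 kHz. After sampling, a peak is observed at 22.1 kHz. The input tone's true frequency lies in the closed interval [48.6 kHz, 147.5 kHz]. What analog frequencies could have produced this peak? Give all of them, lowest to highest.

Frequencies that alias to 22.1 kHz are k·fs ± 22.1 kHz for integer k ≥ 0.
k=0: 22.1 kHz.
k=1: 34.7 kHz, 78.9 kHz.
k=2: 91.5 kHz, 135.7 kHz.
k=3: 148.3 kHz, 192.5 kHz.
Within [48.6 kHz, 147.5 kHz]: 78.9 kHz, 91.5 kHz, 135.7 kHz.

78.9 kHz, 91.5 kHz, 135.7 kHz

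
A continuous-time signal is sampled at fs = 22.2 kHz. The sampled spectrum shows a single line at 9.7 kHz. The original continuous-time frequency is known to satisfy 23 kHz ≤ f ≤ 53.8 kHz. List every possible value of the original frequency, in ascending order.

31.9 kHz, 34.7 kHz

Frequencies that alias to 9.7 kHz are k·fs ± 9.7 kHz for integer k ≥ 0.
k=0: 9.7 kHz.
k=1: 12.5 kHz, 31.9 kHz.
k=2: 34.7 kHz, 54.1 kHz.
k=3: 56.9 kHz, 76.3 kHz.
Within [23 kHz, 53.8 kHz]: 31.9 kHz, 34.7 kHz.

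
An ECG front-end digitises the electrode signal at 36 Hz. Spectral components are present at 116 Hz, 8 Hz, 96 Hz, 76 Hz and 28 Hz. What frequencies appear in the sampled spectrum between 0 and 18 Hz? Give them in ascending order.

fs/2 = 18 Hz.
116 Hz mod fs = 8 Hz.
8 Hz ≤ fs/2 = 18 Hz, appears at 8 Hz.
8 Hz ≤ fs/2 = 18 Hz, passes unchanged.
96 Hz mod fs = 24 Hz.
24 Hz > fs/2 = 18 Hz, folds to fs − 24 Hz = 12 Hz.
76 Hz mod fs = 4 Hz.
4 Hz ≤ fs/2 = 18 Hz, appears at 4 Hz.
28 Hz > fs/2 = 18 Hz, folds to fs − 28 Hz = 8 Hz.
Distinct values: {4 Hz, 8 Hz, 12 Hz}.

4 Hz, 8 Hz, 12 Hz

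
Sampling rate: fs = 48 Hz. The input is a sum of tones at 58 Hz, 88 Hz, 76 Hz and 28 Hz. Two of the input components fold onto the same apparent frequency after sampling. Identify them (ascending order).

fs/2 = 24 Hz.
58 Hz mod fs = 10 Hz.
10 Hz ≤ fs/2 = 24 Hz, appears at 10 Hz.
88 Hz mod fs = 40 Hz.
40 Hz > fs/2 = 24 Hz, folds to fs − 40 Hz = 8 Hz.
76 Hz mod fs = 28 Hz.
28 Hz > fs/2 = 24 Hz, folds to fs − 28 Hz = 20 Hz.
28 Hz > fs/2 = 24 Hz, folds to fs − 28 Hz = 20 Hz.
28 Hz and 76 Hz both map to 20 Hz.

28 Hz, 76 Hz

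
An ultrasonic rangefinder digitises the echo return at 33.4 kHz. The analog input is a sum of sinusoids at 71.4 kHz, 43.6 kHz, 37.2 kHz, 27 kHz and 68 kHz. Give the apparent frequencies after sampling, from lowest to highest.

fs/2 = 16.7 kHz.
71.4 kHz mod fs = 4.6 kHz.
4.6 kHz ≤ fs/2 = 16.7 kHz, appears at 4.6 kHz.
43.6 kHz mod fs = 10.2 kHz.
10.2 kHz ≤ fs/2 = 16.7 kHz, appears at 10.2 kHz.
37.2 kHz mod fs = 3.8 kHz.
3.8 kHz ≤ fs/2 = 16.7 kHz, appears at 3.8 kHz.
27 kHz > fs/2 = 16.7 kHz, folds to fs − 27 kHz = 6.4 kHz.
68 kHz mod fs = 1.2 kHz.
1.2 kHz ≤ fs/2 = 16.7 kHz, appears at 1.2 kHz.
Distinct values: {1.2 kHz, 3.8 kHz, 4.6 kHz, 6.4 kHz, 10.2 kHz}.

1.2 kHz, 3.8 kHz, 4.6 kHz, 6.4 kHz, 10.2 kHz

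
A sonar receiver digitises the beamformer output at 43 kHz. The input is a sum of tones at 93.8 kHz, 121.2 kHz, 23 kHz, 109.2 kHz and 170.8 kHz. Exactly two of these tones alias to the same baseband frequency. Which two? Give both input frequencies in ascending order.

fs/2 = 21.5 kHz.
93.8 kHz mod fs = 7.8 kHz.
7.8 kHz ≤ fs/2 = 21.5 kHz, appears at 7.8 kHz.
121.2 kHz mod fs = 35.2 kHz.
35.2 kHz > fs/2 = 21.5 kHz, folds to fs − 35.2 kHz = 7.8 kHz.
23 kHz > fs/2 = 21.5 kHz, folds to fs − 23 kHz = 20 kHz.
109.2 kHz mod fs = 23.2 kHz.
23.2 kHz > fs/2 = 21.5 kHz, folds to fs − 23.2 kHz = 19.8 kHz.
170.8 kHz mod fs = 41.8 kHz.
41.8 kHz > fs/2 = 21.5 kHz, folds to fs − 41.8 kHz = 1.2 kHz.
93.8 kHz and 121.2 kHz both map to 7.8 kHz.

93.8 kHz, 121.2 kHz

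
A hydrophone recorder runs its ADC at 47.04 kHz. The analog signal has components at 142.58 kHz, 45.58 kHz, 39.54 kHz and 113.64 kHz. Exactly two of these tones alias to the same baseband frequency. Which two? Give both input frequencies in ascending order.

fs/2 = 23.52 kHz.
142.58 kHz mod fs = 1.46 kHz.
1.46 kHz ≤ fs/2 = 23.52 kHz, appears at 1.46 kHz.
45.58 kHz > fs/2 = 23.52 kHz, folds to fs − 45.58 kHz = 1.46 kHz.
39.54 kHz > fs/2 = 23.52 kHz, folds to fs − 39.54 kHz = 7.5 kHz.
113.64 kHz mod fs = 19.56 kHz.
19.56 kHz ≤ fs/2 = 23.52 kHz, appears at 19.56 kHz.
45.58 kHz and 142.58 kHz both map to 1.46 kHz.

45.58 kHz, 142.58 kHz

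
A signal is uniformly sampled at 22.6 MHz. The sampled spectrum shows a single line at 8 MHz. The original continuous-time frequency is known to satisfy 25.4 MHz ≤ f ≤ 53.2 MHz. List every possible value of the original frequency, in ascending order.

Frequencies that alias to 8 MHz are k·fs ± 8 MHz for integer k ≥ 0.
k=0: 8 MHz.
k=1: 14.6 MHz, 30.6 MHz.
k=2: 37.2 MHz, 53.2 MHz.
k=3: 59.8 MHz, 75.8 MHz.
Within [25.4 MHz, 53.2 MHz]: 30.6 MHz, 37.2 MHz, 53.2 MHz.

30.6 MHz, 37.2 MHz, 53.2 MHz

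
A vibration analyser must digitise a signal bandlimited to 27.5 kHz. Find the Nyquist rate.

Nyquist rate = 2 × 27.5 kHz = 55 kHz.

55 kHz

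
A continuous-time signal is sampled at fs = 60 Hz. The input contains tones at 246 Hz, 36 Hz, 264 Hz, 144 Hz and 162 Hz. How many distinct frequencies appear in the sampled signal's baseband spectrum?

3

fs/2 = 30 Hz.
246 Hz mod fs = 6 Hz.
6 Hz ≤ fs/2 = 30 Hz, appears at 6 Hz.
36 Hz > fs/2 = 30 Hz, folds to fs − 36 Hz = 24 Hz.
264 Hz mod fs = 24 Hz.
24 Hz ≤ fs/2 = 30 Hz, appears at 24 Hz.
144 Hz mod fs = 24 Hz.
24 Hz ≤ fs/2 = 30 Hz, appears at 24 Hz.
162 Hz mod fs = 42 Hz.
42 Hz > fs/2 = 30 Hz, folds to fs − 42 Hz = 18 Hz.
Distinct values: {6 Hz, 18 Hz, 24 Hz} → 3.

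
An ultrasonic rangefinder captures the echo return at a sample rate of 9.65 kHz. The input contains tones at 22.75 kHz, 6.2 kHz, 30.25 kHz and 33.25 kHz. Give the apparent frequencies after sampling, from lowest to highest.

1.3 kHz, 3.45 kHz, 4.3 kHz

fs/2 = 4.825 kHz.
22.75 kHz mod fs = 3.45 kHz.
3.45 kHz ≤ fs/2 = 4.825 kHz, appears at 3.45 kHz.
6.2 kHz > fs/2 = 4.825 kHz, folds to fs − 6.2 kHz = 3.45 kHz.
30.25 kHz mod fs = 1.3 kHz.
1.3 kHz ≤ fs/2 = 4.825 kHz, appears at 1.3 kHz.
33.25 kHz mod fs = 4.3 kHz.
4.3 kHz ≤ fs/2 = 4.825 kHz, appears at 4.3 kHz.
Distinct values: {1.3 kHz, 3.45 kHz, 4.3 kHz}.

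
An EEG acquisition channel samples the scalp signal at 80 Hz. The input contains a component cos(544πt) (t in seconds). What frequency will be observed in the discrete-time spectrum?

ω = 544π rad/s → f = ω/(2π) = 272 Hz.
272 Hz mod fs = 32 Hz.
32 Hz ≤ fs/2 = 40 Hz, appears at 32 Hz.

32 Hz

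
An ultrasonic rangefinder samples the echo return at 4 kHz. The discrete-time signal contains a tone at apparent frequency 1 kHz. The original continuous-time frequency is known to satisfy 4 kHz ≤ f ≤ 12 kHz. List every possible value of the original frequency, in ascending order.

Frequencies that alias to 1 kHz are k·fs ± 1 kHz for integer k ≥ 0.
k=0: 1 kHz.
k=1: 3 kHz, 5 kHz.
k=2: 7 kHz, 9 kHz.
k=3: 11 kHz, 13 kHz.
k=4: 15 kHz, 17 kHz.
Within [4 kHz, 12 kHz]: 5 kHz, 7 kHz, 9 kHz, 11 kHz.

5 kHz, 7 kHz, 9 kHz, 11 kHz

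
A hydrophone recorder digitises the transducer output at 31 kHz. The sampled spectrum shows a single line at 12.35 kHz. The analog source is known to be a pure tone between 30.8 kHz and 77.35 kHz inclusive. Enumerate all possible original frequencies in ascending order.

43.35 kHz, 49.65 kHz, 74.35 kHz

Frequencies that alias to 12.35 kHz are k·fs ± 12.35 kHz for integer k ≥ 0.
k=0: 12.35 kHz.
k=1: 18.65 kHz, 43.35 kHz.
k=2: 49.65 kHz, 74.35 kHz.
k=3: 80.65 kHz, 105.35 kHz.
Within [30.8 kHz, 77.35 kHz]: 43.35 kHz, 49.65 kHz, 74.35 kHz.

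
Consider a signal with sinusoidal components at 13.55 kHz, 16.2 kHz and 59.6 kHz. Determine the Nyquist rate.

Highest-frequency component: 59.6 kHz.
Nyquist rate = 2 × 59.6 kHz = 119.2 kHz.

119.2 kHz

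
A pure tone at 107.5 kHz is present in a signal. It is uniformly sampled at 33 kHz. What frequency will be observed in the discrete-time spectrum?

8.5 kHz

107.5 kHz mod fs = 8.5 kHz.
8.5 kHz ≤ fs/2 = 16.5 kHz, appears at 8.5 kHz.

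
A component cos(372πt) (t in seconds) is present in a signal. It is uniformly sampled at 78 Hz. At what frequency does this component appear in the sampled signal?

ω = 372π rad/s → f = ω/(2π) = 186 Hz.
186 Hz mod fs = 30 Hz.
30 Hz ≤ fs/2 = 39 Hz, appears at 30 Hz.

30 Hz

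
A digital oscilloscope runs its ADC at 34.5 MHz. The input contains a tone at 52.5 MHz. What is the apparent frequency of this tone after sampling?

52.5 MHz mod fs = 18 MHz.
18 MHz > fs/2 = 17.25 MHz, folds to fs − 18 MHz = 16.5 MHz.

16.5 MHz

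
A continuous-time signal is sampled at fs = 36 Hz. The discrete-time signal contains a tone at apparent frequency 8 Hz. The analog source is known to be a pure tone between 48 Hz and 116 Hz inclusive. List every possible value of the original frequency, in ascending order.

64 Hz, 80 Hz, 100 Hz, 116 Hz

Frequencies that alias to 8 Hz are k·fs ± 8 Hz for integer k ≥ 0.
k=0: 8 Hz.
k=1: 28 Hz, 44 Hz.
k=2: 64 Hz, 80 Hz.
k=3: 100 Hz, 116 Hz.
k=4: 136 Hz, 152 Hz.
Within [48 Hz, 116 Hz]: 64 Hz, 80 Hz, 100 Hz, 116 Hz.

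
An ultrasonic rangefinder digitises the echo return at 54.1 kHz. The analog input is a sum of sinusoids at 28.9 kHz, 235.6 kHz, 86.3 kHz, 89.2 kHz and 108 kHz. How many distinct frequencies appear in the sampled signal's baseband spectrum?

5

fs/2 = 27.05 kHz.
28.9 kHz > fs/2 = 27.05 kHz, folds to fs − 28.9 kHz = 25.2 kHz.
235.6 kHz mod fs = 19.2 kHz.
19.2 kHz ≤ fs/2 = 27.05 kHz, appears at 19.2 kHz.
86.3 kHz mod fs = 32.2 kHz.
32.2 kHz > fs/2 = 27.05 kHz, folds to fs − 32.2 kHz = 21.9 kHz.
89.2 kHz mod fs = 35.1 kHz.
35.1 kHz > fs/2 = 27.05 kHz, folds to fs − 35.1 kHz = 19 kHz.
108 kHz mod fs = 53.9 kHz.
53.9 kHz > fs/2 = 27.05 kHz, folds to fs − 53.9 kHz = 0.2 kHz.
Distinct values: {0.2 kHz, 19 kHz, 19.2 kHz, 21.9 kHz, 25.2 kHz} → 5.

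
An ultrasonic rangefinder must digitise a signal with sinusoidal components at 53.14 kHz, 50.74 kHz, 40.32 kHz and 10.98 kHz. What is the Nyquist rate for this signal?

Highest-frequency component: 53.14 kHz.
Nyquist rate = 2 × 53.14 kHz = 106.28 kHz.

106.28 kHz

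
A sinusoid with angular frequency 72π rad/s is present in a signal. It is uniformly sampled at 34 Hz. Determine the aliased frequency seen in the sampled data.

2 Hz

ω = 72π rad/s → f = ω/(2π) = 36 Hz.
36 Hz mod fs = 2 Hz.
2 Hz ≤ fs/2 = 17 Hz, appears at 2 Hz.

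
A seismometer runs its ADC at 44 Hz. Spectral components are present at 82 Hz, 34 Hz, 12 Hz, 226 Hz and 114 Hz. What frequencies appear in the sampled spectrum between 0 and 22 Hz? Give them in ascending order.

6 Hz, 10 Hz, 12 Hz, 18 Hz

fs/2 = 22 Hz.
82 Hz mod fs = 38 Hz.
38 Hz > fs/2 = 22 Hz, folds to fs − 38 Hz = 6 Hz.
34 Hz > fs/2 = 22 Hz, folds to fs − 34 Hz = 10 Hz.
12 Hz ≤ fs/2 = 22 Hz, passes unchanged.
226 Hz mod fs = 6 Hz.
6 Hz ≤ fs/2 = 22 Hz, appears at 6 Hz.
114 Hz mod fs = 26 Hz.
26 Hz > fs/2 = 22 Hz, folds to fs − 26 Hz = 18 Hz.
Distinct values: {6 Hz, 10 Hz, 12 Hz, 18 Hz}.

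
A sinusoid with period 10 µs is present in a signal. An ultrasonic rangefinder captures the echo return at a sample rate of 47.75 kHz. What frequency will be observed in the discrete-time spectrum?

4.5 kHz

T = 10 µs → f = 1/T = 100 kHz.
100 kHz mod fs = 4.5 kHz.
4.5 kHz ≤ fs/2 = 23.875 kHz, appears at 4.5 kHz.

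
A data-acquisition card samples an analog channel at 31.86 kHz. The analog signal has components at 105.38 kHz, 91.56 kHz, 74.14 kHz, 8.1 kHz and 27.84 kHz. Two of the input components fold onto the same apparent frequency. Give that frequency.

fs/2 = 15.93 kHz.
105.38 kHz mod fs = 9.8 kHz.
9.8 kHz ≤ fs/2 = 15.93 kHz, appears at 9.8 kHz.
91.56 kHz mod fs = 27.84 kHz.
27.84 kHz > fs/2 = 15.93 kHz, folds to fs − 27.84 kHz = 4.02 kHz.
74.14 kHz mod fs = 10.42 kHz.
10.42 kHz ≤ fs/2 = 15.93 kHz, appears at 10.42 kHz.
8.1 kHz ≤ fs/2 = 15.93 kHz, passes unchanged.
27.84 kHz > fs/2 = 15.93 kHz, folds to fs − 27.84 kHz = 4.02 kHz.
27.84 kHz and 91.56 kHz both map to 4.02 kHz.

4.02 kHz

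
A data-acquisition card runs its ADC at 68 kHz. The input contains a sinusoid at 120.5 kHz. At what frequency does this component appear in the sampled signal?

15.5 kHz

120.5 kHz mod fs = 52.5 kHz.
52.5 kHz > fs/2 = 34 kHz, folds to fs − 52.5 kHz = 15.5 kHz.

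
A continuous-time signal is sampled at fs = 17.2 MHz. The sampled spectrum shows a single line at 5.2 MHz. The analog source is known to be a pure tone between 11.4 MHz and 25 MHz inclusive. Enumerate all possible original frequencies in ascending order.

Frequencies that alias to 5.2 MHz are k·fs ± 5.2 MHz for integer k ≥ 0.
k=0: 5.2 MHz.
k=1: 12 MHz, 22.4 MHz.
k=2: 29.2 MHz, 39.6 MHz.
Within [11.4 MHz, 25 MHz]: 12 MHz, 22.4 MHz.

12 MHz, 22.4 MHz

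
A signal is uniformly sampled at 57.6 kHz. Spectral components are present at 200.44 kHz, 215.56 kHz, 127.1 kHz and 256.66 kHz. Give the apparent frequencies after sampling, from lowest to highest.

11.9 kHz, 14.84 kHz, 26.26 kHz, 27.64 kHz

fs/2 = 28.8 kHz.
200.44 kHz mod fs = 27.64 kHz.
27.64 kHz ≤ fs/2 = 28.8 kHz, appears at 27.64 kHz.
215.56 kHz mod fs = 42.76 kHz.
42.76 kHz > fs/2 = 28.8 kHz, folds to fs − 42.76 kHz = 14.84 kHz.
127.1 kHz mod fs = 11.9 kHz.
11.9 kHz ≤ fs/2 = 28.8 kHz, appears at 11.9 kHz.
256.66 kHz mod fs = 26.26 kHz.
26.26 kHz ≤ fs/2 = 28.8 kHz, appears at 26.26 kHz.
Distinct values: {11.9 kHz, 14.84 kHz, 26.26 kHz, 27.64 kHz}.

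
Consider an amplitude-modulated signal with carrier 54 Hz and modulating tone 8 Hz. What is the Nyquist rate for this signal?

AM sidebands sit at fc ± fm = 46 Hz and 62 Hz.
Highest-frequency component: 62 Hz.
Nyquist rate = 2 × 62 Hz = 124 Hz.

124 Hz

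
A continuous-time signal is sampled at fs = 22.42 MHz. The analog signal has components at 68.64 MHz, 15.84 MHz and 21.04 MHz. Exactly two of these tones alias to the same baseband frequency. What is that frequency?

1.38 MHz

fs/2 = 11.21 MHz.
68.64 MHz mod fs = 1.38 MHz.
1.38 MHz ≤ fs/2 = 11.21 MHz, appears at 1.38 MHz.
15.84 MHz > fs/2 = 11.21 MHz, folds to fs − 15.84 MHz = 6.58 MHz.
21.04 MHz > fs/2 = 11.21 MHz, folds to fs − 21.04 MHz = 1.38 MHz.
21.04 MHz and 68.64 MHz both map to 1.38 MHz.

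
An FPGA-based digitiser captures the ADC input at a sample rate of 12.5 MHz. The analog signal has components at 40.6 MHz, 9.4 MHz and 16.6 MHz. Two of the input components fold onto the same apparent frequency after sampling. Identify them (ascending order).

fs/2 = 6.25 MHz.
40.6 MHz mod fs = 3.1 MHz.
3.1 MHz ≤ fs/2 = 6.25 MHz, appears at 3.1 MHz.
9.4 MHz > fs/2 = 6.25 MHz, folds to fs − 9.4 MHz = 3.1 MHz.
16.6 MHz mod fs = 4.1 MHz.
4.1 MHz ≤ fs/2 = 6.25 MHz, appears at 4.1 MHz.
9.4 MHz and 40.6 MHz both map to 3.1 MHz.

9.4 MHz, 40.6 MHz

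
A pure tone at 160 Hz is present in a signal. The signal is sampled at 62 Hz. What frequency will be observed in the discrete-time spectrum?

160 Hz mod fs = 36 Hz.
36 Hz > fs/2 = 31 Hz, folds to fs − 36 Hz = 26 Hz.

26 Hz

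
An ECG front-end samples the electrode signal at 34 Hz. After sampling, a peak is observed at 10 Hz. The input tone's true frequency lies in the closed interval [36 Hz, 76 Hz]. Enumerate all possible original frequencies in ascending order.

44 Hz, 58 Hz

Frequencies that alias to 10 Hz are k·fs ± 10 Hz for integer k ≥ 0.
k=0: 10 Hz.
k=1: 24 Hz, 44 Hz.
k=2: 58 Hz, 78 Hz.
k=3: 92 Hz, 112 Hz.
Within [36 Hz, 76 Hz]: 44 Hz, 58 Hz.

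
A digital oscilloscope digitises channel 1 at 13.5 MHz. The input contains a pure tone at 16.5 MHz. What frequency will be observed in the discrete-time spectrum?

3 MHz

16.5 MHz mod fs = 3 MHz.
3 MHz ≤ fs/2 = 6.75 MHz, appears at 3 MHz.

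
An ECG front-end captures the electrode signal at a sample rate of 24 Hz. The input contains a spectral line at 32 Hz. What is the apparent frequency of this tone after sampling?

32 Hz mod fs = 8 Hz.
8 Hz ≤ fs/2 = 12 Hz, appears at 8 Hz.

8 Hz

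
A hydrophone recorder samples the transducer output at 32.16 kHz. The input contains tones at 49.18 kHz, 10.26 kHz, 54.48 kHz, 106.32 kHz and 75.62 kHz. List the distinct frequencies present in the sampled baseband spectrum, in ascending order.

fs/2 = 16.08 kHz.
49.18 kHz mod fs = 17.02 kHz.
17.02 kHz > fs/2 = 16.08 kHz, folds to fs − 17.02 kHz = 15.14 kHz.
10.26 kHz ≤ fs/2 = 16.08 kHz, passes unchanged.
54.48 kHz mod fs = 22.32 kHz.
22.32 kHz > fs/2 = 16.08 kHz, folds to fs − 22.32 kHz = 9.84 kHz.
106.32 kHz mod fs = 9.84 kHz.
9.84 kHz ≤ fs/2 = 16.08 kHz, appears at 9.84 kHz.
75.62 kHz mod fs = 11.3 kHz.
11.3 kHz ≤ fs/2 = 16.08 kHz, appears at 11.3 kHz.
Distinct values: {9.84 kHz, 10.26 kHz, 11.3 kHz, 15.14 kHz}.

9.84 kHz, 10.26 kHz, 11.3 kHz, 15.14 kHz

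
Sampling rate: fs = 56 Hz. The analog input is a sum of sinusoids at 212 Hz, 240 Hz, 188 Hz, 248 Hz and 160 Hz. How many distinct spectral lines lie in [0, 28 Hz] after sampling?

fs/2 = 28 Hz.
212 Hz mod fs = 44 Hz.
44 Hz > fs/2 = 28 Hz, folds to fs − 44 Hz = 12 Hz.
240 Hz mod fs = 16 Hz.
16 Hz ≤ fs/2 = 28 Hz, appears at 16 Hz.
188 Hz mod fs = 20 Hz.
20 Hz ≤ fs/2 = 28 Hz, appears at 20 Hz.
248 Hz mod fs = 24 Hz.
24 Hz ≤ fs/2 = 28 Hz, appears at 24 Hz.
160 Hz mod fs = 48 Hz.
48 Hz > fs/2 = 28 Hz, folds to fs − 48 Hz = 8 Hz.
Distinct values: {8 Hz, 12 Hz, 16 Hz, 20 Hz, 24 Hz} → 5.

5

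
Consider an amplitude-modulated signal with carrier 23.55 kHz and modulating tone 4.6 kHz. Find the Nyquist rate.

56.3 kHz

AM sidebands sit at fc ± fm = 18.95 kHz and 28.15 kHz.
Highest-frequency component: 28.15 kHz.
Nyquist rate = 2 × 28.15 kHz = 56.3 kHz.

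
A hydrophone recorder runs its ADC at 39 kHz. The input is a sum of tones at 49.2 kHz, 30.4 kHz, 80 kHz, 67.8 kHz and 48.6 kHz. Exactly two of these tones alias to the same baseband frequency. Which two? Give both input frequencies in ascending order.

49.2 kHz, 67.8 kHz

fs/2 = 19.5 kHz.
49.2 kHz mod fs = 10.2 kHz.
10.2 kHz ≤ fs/2 = 19.5 kHz, appears at 10.2 kHz.
30.4 kHz > fs/2 = 19.5 kHz, folds to fs − 30.4 kHz = 8.6 kHz.
80 kHz mod fs = 2 kHz.
2 kHz ≤ fs/2 = 19.5 kHz, appears at 2 kHz.
67.8 kHz mod fs = 28.8 kHz.
28.8 kHz > fs/2 = 19.5 kHz, folds to fs − 28.8 kHz = 10.2 kHz.
48.6 kHz mod fs = 9.6 kHz.
9.6 kHz ≤ fs/2 = 19.5 kHz, appears at 9.6 kHz.
49.2 kHz and 67.8 kHz both map to 10.2 kHz.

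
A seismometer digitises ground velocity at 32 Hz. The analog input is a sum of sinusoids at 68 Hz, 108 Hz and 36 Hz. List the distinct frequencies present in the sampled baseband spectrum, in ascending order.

4 Hz, 12 Hz

fs/2 = 16 Hz.
68 Hz mod fs = 4 Hz.
4 Hz ≤ fs/2 = 16 Hz, appears at 4 Hz.
108 Hz mod fs = 12 Hz.
12 Hz ≤ fs/2 = 16 Hz, appears at 12 Hz.
36 Hz mod fs = 4 Hz.
4 Hz ≤ fs/2 = 16 Hz, appears at 4 Hz.
Distinct values: {4 Hz, 12 Hz}.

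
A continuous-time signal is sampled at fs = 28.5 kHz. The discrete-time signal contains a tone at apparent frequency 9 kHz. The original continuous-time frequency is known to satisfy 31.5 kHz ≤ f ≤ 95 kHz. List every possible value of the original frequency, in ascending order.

37.5 kHz, 48 kHz, 66 kHz, 76.5 kHz, 94.5 kHz

Frequencies that alias to 9 kHz are k·fs ± 9 kHz for integer k ≥ 0.
k=0: 9 kHz.
k=1: 19.5 kHz, 37.5 kHz.
k=2: 48 kHz, 66 kHz.
k=3: 76.5 kHz, 94.5 kHz.
k=4: 105 kHz, 123 kHz.
Within [31.5 kHz, 95 kHz]: 37.5 kHz, 48 kHz, 66 kHz, 76.5 kHz, 94.5 kHz.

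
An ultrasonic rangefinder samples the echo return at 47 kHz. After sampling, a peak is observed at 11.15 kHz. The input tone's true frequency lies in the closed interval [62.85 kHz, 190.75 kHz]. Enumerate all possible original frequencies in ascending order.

Frequencies that alias to 11.15 kHz are k·fs ± 11.15 kHz for integer k ≥ 0.
k=0: 11.15 kHz.
k=1: 35.85 kHz, 58.15 kHz.
k=2: 82.85 kHz, 105.15 kHz.
k=3: 129.85 kHz, 152.15 kHz.
k=4: 176.85 kHz, 199.15 kHz.
k=5: 223.85 kHz, 246.15 kHz.
Within [62.85 kHz, 190.75 kHz]: 82.85 kHz, 105.15 kHz, 129.85 kHz, 152.15 kHz, 176.85 kHz.

82.85 kHz, 105.15 kHz, 129.85 kHz, 152.15 kHz, 176.85 kHz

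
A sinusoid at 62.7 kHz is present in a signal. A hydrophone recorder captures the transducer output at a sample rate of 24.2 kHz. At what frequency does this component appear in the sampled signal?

9.9 kHz

62.7 kHz mod fs = 14.3 kHz.
14.3 kHz > fs/2 = 12.1 kHz, folds to fs − 14.3 kHz = 9.9 kHz.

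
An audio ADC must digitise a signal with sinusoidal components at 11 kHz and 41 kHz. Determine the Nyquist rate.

82 kHz

Highest-frequency component: 41 kHz.
Nyquist rate = 2 × 41 kHz = 82 kHz.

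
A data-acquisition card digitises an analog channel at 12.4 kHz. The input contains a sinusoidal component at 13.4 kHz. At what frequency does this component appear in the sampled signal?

13.4 kHz mod fs = 1 kHz.
1 kHz ≤ fs/2 = 6.2 kHz, appears at 1 kHz.

1 kHz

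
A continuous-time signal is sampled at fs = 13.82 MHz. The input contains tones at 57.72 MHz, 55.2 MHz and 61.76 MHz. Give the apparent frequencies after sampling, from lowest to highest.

fs/2 = 6.91 MHz.
57.72 MHz mod fs = 2.44 MHz.
2.44 MHz ≤ fs/2 = 6.91 MHz, appears at 2.44 MHz.
55.2 MHz mod fs = 13.74 MHz.
13.74 MHz > fs/2 = 6.91 MHz, folds to fs − 13.74 MHz = 0.08 MHz.
61.76 MHz mod fs = 6.48 MHz.
6.48 MHz ≤ fs/2 = 6.91 MHz, appears at 6.48 MHz.
Distinct values: {0.08 MHz, 2.44 MHz, 6.48 MHz}.

0.08 MHz, 2.44 MHz, 6.48 MHz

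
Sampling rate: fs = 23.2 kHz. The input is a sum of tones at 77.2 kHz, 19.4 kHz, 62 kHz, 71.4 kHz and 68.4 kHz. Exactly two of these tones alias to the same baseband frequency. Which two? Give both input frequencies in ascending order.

fs/2 = 11.6 kHz.
77.2 kHz mod fs = 7.6 kHz.
7.6 kHz ≤ fs/2 = 11.6 kHz, appears at 7.6 kHz.
19.4 kHz > fs/2 = 11.6 kHz, folds to fs − 19.4 kHz = 3.8 kHz.
62 kHz mod fs = 15.6 kHz.
15.6 kHz > fs/2 = 11.6 kHz, folds to fs − 15.6 kHz = 7.6 kHz.
71.4 kHz mod fs = 1.8 kHz.
1.8 kHz ≤ fs/2 = 11.6 kHz, appears at 1.8 kHz.
68.4 kHz mod fs = 22 kHz.
22 kHz > fs/2 = 11.6 kHz, folds to fs − 22 kHz = 1.2 kHz.
62 kHz and 77.2 kHz both map to 7.6 kHz.

62 kHz, 77.2 kHz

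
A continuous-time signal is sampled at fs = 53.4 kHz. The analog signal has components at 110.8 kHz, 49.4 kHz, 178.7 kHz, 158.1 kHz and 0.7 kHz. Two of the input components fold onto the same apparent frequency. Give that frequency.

fs/2 = 26.7 kHz.
110.8 kHz mod fs = 4 kHz.
4 kHz ≤ fs/2 = 26.7 kHz, appears at 4 kHz.
49.4 kHz > fs/2 = 26.7 kHz, folds to fs − 49.4 kHz = 4 kHz.
178.7 kHz mod fs = 18.5 kHz.
18.5 kHz ≤ fs/2 = 26.7 kHz, appears at 18.5 kHz.
158.1 kHz mod fs = 51.3 kHz.
51.3 kHz > fs/2 = 26.7 kHz, folds to fs − 51.3 kHz = 2.1 kHz.
0.7 kHz ≤ fs/2 = 26.7 kHz, passes unchanged.
49.4 kHz and 110.8 kHz both map to 4 kHz.

4 kHz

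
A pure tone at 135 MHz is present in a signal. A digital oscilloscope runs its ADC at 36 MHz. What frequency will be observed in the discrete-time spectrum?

9 MHz

135 MHz mod fs = 27 MHz.
27 MHz > fs/2 = 18 MHz, folds to fs − 27 MHz = 9 MHz.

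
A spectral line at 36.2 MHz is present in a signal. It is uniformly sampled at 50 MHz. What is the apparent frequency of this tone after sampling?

36.2 MHz > fs/2 = 25 MHz, folds to fs − 36.2 MHz = 13.8 MHz.

13.8 MHz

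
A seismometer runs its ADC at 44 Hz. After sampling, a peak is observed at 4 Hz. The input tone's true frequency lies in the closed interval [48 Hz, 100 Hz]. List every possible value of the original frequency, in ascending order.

Frequencies that alias to 4 Hz are k·fs ± 4 Hz for integer k ≥ 0.
k=0: 4 Hz.
k=1: 40 Hz, 48 Hz.
k=2: 84 Hz, 92 Hz.
k=3: 128 Hz, 136 Hz.
Within [48 Hz, 100 Hz]: 48 Hz, 84 Hz, 92 Hz.

48 Hz, 84 Hz, 92 Hz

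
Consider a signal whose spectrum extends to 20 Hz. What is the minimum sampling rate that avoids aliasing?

40 Hz

Nyquist rate = 2 × 20 Hz = 40 Hz.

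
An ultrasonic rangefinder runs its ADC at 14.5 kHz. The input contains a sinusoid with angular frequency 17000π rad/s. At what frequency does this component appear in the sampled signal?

6 kHz

ω = 17000π rad/s → f = ω/(2π) = 8500 Hz = 8.5 kHz.
8.5 kHz > fs/2 = 7.25 kHz, folds to fs − 8.5 kHz = 6 kHz.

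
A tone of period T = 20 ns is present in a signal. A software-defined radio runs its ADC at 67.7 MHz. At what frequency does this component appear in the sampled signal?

17.7 MHz

T = 20 ns → f = 1/T = 50 MHz.
50 MHz > fs/2 = 33.85 MHz, folds to fs − 50 MHz = 17.7 MHz.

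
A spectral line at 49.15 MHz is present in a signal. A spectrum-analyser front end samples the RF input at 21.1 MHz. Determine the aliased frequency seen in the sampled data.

6.95 MHz

49.15 MHz mod fs = 6.95 MHz.
6.95 MHz ≤ fs/2 = 10.55 MHz, appears at 6.95 MHz.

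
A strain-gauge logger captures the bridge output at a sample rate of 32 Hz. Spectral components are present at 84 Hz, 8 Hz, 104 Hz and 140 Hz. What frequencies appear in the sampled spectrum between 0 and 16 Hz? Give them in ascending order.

8 Hz, 12 Hz

fs/2 = 16 Hz.
84 Hz mod fs = 20 Hz.
20 Hz > fs/2 = 16 Hz, folds to fs − 20 Hz = 12 Hz.
8 Hz ≤ fs/2 = 16 Hz, passes unchanged.
104 Hz mod fs = 8 Hz.
8 Hz ≤ fs/2 = 16 Hz, appears at 8 Hz.
140 Hz mod fs = 12 Hz.
12 Hz ≤ fs/2 = 16 Hz, appears at 12 Hz.
Distinct values: {8 Hz, 12 Hz}.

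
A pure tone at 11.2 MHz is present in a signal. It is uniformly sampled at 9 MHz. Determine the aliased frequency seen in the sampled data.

11.2 MHz mod fs = 2.2 MHz.
2.2 MHz ≤ fs/2 = 4.5 MHz, appears at 2.2 MHz.

2.2 MHz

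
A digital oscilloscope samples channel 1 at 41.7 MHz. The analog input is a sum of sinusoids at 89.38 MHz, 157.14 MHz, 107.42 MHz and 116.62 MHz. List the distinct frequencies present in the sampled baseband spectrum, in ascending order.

5.98 MHz, 8.48 MHz, 9.66 MHz, 17.68 MHz

fs/2 = 20.85 MHz.
89.38 MHz mod fs = 5.98 MHz.
5.98 MHz ≤ fs/2 = 20.85 MHz, appears at 5.98 MHz.
157.14 MHz mod fs = 32.04 MHz.
32.04 MHz > fs/2 = 20.85 MHz, folds to fs − 32.04 MHz = 9.66 MHz.
107.42 MHz mod fs = 24.02 MHz.
24.02 MHz > fs/2 = 20.85 MHz, folds to fs − 24.02 MHz = 17.68 MHz.
116.62 MHz mod fs = 33.22 MHz.
33.22 MHz > fs/2 = 20.85 MHz, folds to fs − 33.22 MHz = 8.48 MHz.
Distinct values: {5.98 MHz, 8.48 MHz, 9.66 MHz, 17.68 MHz}.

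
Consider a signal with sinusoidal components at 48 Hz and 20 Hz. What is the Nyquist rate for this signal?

96 Hz

Highest-frequency component: 48 Hz.
Nyquist rate = 2 × 48 Hz = 96 Hz.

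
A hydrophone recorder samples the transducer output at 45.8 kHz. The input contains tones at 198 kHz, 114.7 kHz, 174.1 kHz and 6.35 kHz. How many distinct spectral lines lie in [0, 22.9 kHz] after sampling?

4

fs/2 = 22.9 kHz.
198 kHz mod fs = 14.8 kHz.
14.8 kHz ≤ fs/2 = 22.9 kHz, appears at 14.8 kHz.
114.7 kHz mod fs = 23.1 kHz.
23.1 kHz > fs/2 = 22.9 kHz, folds to fs − 23.1 kHz = 22.7 kHz.
174.1 kHz mod fs = 36.7 kHz.
36.7 kHz > fs/2 = 22.9 kHz, folds to fs − 36.7 kHz = 9.1 kHz.
6.35 kHz ≤ fs/2 = 22.9 kHz, passes unchanged.
Distinct values: {6.35 kHz, 9.1 kHz, 14.8 kHz, 22.7 kHz} → 4.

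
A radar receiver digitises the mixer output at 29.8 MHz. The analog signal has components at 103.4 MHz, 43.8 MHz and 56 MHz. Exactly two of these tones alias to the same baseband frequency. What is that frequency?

14 MHz

fs/2 = 14.9 MHz.
103.4 MHz mod fs = 14 MHz.
14 MHz ≤ fs/2 = 14.9 MHz, appears at 14 MHz.
43.8 MHz mod fs = 14 MHz.
14 MHz ≤ fs/2 = 14.9 MHz, appears at 14 MHz.
56 MHz mod fs = 26.2 MHz.
26.2 MHz > fs/2 = 14.9 MHz, folds to fs − 26.2 MHz = 3.6 MHz.
43.8 MHz and 103.4 MHz both map to 14 MHz.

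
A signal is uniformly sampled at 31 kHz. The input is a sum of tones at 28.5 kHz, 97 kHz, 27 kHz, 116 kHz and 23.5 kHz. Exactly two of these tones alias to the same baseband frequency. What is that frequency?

4 kHz

fs/2 = 15.5 kHz.
28.5 kHz > fs/2 = 15.5 kHz, folds to fs − 28.5 kHz = 2.5 kHz.
97 kHz mod fs = 4 kHz.
4 kHz ≤ fs/2 = 15.5 kHz, appears at 4 kHz.
27 kHz > fs/2 = 15.5 kHz, folds to fs − 27 kHz = 4 kHz.
116 kHz mod fs = 23 kHz.
23 kHz > fs/2 = 15.5 kHz, folds to fs − 23 kHz = 8 kHz.
23.5 kHz > fs/2 = 15.5 kHz, folds to fs − 23.5 kHz = 7.5 kHz.
27 kHz and 97 kHz both map to 4 kHz.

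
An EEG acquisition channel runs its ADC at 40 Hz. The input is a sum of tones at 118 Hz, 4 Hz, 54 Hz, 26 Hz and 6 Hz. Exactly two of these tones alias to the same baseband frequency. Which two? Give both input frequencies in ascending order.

fs/2 = 20 Hz.
118 Hz mod fs = 38 Hz.
38 Hz > fs/2 = 20 Hz, folds to fs − 38 Hz = 2 Hz.
4 Hz ≤ fs/2 = 20 Hz, passes unchanged.
54 Hz mod fs = 14 Hz.
14 Hz ≤ fs/2 = 20 Hz, appears at 14 Hz.
26 Hz > fs/2 = 20 Hz, folds to fs − 26 Hz = 14 Hz.
6 Hz ≤ fs/2 = 20 Hz, passes unchanged.
26 Hz and 54 Hz both map to 14 Hz.

26 Hz, 54 Hz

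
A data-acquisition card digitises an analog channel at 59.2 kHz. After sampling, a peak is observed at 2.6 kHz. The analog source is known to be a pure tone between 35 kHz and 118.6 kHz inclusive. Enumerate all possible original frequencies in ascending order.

56.6 kHz, 61.8 kHz, 115.8 kHz

Frequencies that alias to 2.6 kHz are k·fs ± 2.6 kHz for integer k ≥ 0.
k=0: 2.6 kHz.
k=1: 56.6 kHz, 61.8 kHz.
k=2: 115.8 kHz, 121 kHz.
k=3: 175 kHz, 180.2 kHz.
Within [35 kHz, 118.6 kHz]: 56.6 kHz, 61.8 kHz, 115.8 kHz.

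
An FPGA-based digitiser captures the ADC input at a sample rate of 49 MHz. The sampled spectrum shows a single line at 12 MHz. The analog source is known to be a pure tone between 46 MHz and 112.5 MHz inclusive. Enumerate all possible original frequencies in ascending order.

61 MHz, 86 MHz, 110 MHz

Frequencies that alias to 12 MHz are k·fs ± 12 MHz for integer k ≥ 0.
k=0: 12 MHz.
k=1: 37 MHz, 61 MHz.
k=2: 86 MHz, 110 MHz.
k=3: 135 MHz, 159 MHz.
Within [46 MHz, 112.5 MHz]: 61 MHz, 86 MHz, 110 MHz.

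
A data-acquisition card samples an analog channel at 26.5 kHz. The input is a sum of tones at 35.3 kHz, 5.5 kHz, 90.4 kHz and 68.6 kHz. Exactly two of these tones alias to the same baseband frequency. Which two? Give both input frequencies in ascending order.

68.6 kHz, 90.4 kHz

fs/2 = 13.25 kHz.
35.3 kHz mod fs = 8.8 kHz.
8.8 kHz ≤ fs/2 = 13.25 kHz, appears at 8.8 kHz.
5.5 kHz ≤ fs/2 = 13.25 kHz, passes unchanged.
90.4 kHz mod fs = 10.9 kHz.
10.9 kHz ≤ fs/2 = 13.25 kHz, appears at 10.9 kHz.
68.6 kHz mod fs = 15.6 kHz.
15.6 kHz > fs/2 = 13.25 kHz, folds to fs − 15.6 kHz = 10.9 kHz.
68.6 kHz and 90.4 kHz both map to 10.9 kHz.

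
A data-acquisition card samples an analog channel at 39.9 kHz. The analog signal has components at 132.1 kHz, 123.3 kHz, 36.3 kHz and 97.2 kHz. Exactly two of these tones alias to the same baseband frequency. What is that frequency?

3.6 kHz

fs/2 = 19.95 kHz.
132.1 kHz mod fs = 12.4 kHz.
12.4 kHz ≤ fs/2 = 19.95 kHz, appears at 12.4 kHz.
123.3 kHz mod fs = 3.6 kHz.
3.6 kHz ≤ fs/2 = 19.95 kHz, appears at 3.6 kHz.
36.3 kHz > fs/2 = 19.95 kHz, folds to fs − 36.3 kHz = 3.6 kHz.
97.2 kHz mod fs = 17.4 kHz.
17.4 kHz ≤ fs/2 = 19.95 kHz, appears at 17.4 kHz.
36.3 kHz and 123.3 kHz both map to 3.6 kHz.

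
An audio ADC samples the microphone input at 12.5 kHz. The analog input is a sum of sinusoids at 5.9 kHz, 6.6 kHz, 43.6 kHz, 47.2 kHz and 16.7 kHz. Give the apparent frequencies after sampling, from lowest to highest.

fs/2 = 6.25 kHz.
5.9 kHz ≤ fs/2 = 6.25 kHz, passes unchanged.
6.6 kHz > fs/2 = 6.25 kHz, folds to fs − 6.6 kHz = 5.9 kHz.
43.6 kHz mod fs = 6.1 kHz.
6.1 kHz ≤ fs/2 = 6.25 kHz, appears at 6.1 kHz.
47.2 kHz mod fs = 9.7 kHz.
9.7 kHz > fs/2 = 6.25 kHz, folds to fs − 9.7 kHz = 2.8 kHz.
16.7 kHz mod fs = 4.2 kHz.
4.2 kHz ≤ fs/2 = 6.25 kHz, appears at 4.2 kHz.
Distinct values: {2.8 kHz, 4.2 kHz, 5.9 kHz, 6.1 kHz}.

2.8 kHz, 4.2 kHz, 5.9 kHz, 6.1 kHz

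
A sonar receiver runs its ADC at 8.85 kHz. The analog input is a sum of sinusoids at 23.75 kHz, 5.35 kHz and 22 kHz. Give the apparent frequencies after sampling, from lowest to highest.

fs/2 = 4.425 kHz.
23.75 kHz mod fs = 6.05 kHz.
6.05 kHz > fs/2 = 4.425 kHz, folds to fs − 6.05 kHz = 2.8 kHz.
5.35 kHz > fs/2 = 4.425 kHz, folds to fs − 5.35 kHz = 3.5 kHz.
22 kHz mod fs = 4.3 kHz.
4.3 kHz ≤ fs/2 = 4.425 kHz, appears at 4.3 kHz.
Distinct values: {2.8 kHz, 3.5 kHz, 4.3 kHz}.

2.8 kHz, 3.5 kHz, 4.3 kHz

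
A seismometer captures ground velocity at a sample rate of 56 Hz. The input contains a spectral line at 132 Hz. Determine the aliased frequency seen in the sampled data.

132 Hz mod fs = 20 Hz.
20 Hz ≤ fs/2 = 28 Hz, appears at 20 Hz.

20 Hz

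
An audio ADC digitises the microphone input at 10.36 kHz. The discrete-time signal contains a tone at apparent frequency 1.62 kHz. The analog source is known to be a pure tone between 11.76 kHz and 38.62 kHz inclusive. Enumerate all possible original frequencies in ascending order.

Frequencies that alias to 1.62 kHz are k·fs ± 1.62 kHz for integer k ≥ 0.
k=0: 1.62 kHz.
k=1: 8.74 kHz, 11.98 kHz.
k=2: 19.1 kHz, 22.34 kHz.
k=3: 29.46 kHz, 32.7 kHz.
k=4: 39.82 kHz, 43.06 kHz.
Within [11.76 kHz, 38.62 kHz]: 11.98 kHz, 19.1 kHz, 22.34 kHz, 29.46 kHz, 32.7 kHz.

11.98 kHz, 19.1 kHz, 22.34 kHz, 29.46 kHz, 32.7 kHz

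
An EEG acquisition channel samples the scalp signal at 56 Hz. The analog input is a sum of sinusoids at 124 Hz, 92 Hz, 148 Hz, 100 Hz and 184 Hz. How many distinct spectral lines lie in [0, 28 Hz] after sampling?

3

fs/2 = 28 Hz.
124 Hz mod fs = 12 Hz.
12 Hz ≤ fs/2 = 28 Hz, appears at 12 Hz.
92 Hz mod fs = 36 Hz.
36 Hz > fs/2 = 28 Hz, folds to fs − 36 Hz = 20 Hz.
148 Hz mod fs = 36 Hz.
36 Hz > fs/2 = 28 Hz, folds to fs − 36 Hz = 20 Hz.
100 Hz mod fs = 44 Hz.
44 Hz > fs/2 = 28 Hz, folds to fs − 44 Hz = 12 Hz.
184 Hz mod fs = 16 Hz.
16 Hz ≤ fs/2 = 28 Hz, appears at 16 Hz.
Distinct values: {12 Hz, 16 Hz, 20 Hz} → 3.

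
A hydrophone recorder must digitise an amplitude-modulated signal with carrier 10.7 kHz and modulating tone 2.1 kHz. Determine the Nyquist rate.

AM sidebands sit at fc ± fm = 8.6 kHz and 12.8 kHz.
Highest-frequency component: 12.8 kHz.
Nyquist rate = 2 × 12.8 kHz = 25.6 kHz.

25.6 kHz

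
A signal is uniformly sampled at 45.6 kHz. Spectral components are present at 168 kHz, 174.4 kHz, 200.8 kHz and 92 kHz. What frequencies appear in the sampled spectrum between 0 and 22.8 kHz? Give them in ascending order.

0.8 kHz, 8 kHz, 14.4 kHz, 18.4 kHz

fs/2 = 22.8 kHz.
168 kHz mod fs = 31.2 kHz.
31.2 kHz > fs/2 = 22.8 kHz, folds to fs − 31.2 kHz = 14.4 kHz.
174.4 kHz mod fs = 37.6 kHz.
37.6 kHz > fs/2 = 22.8 kHz, folds to fs − 37.6 kHz = 8 kHz.
200.8 kHz mod fs = 18.4 kHz.
18.4 kHz ≤ fs/2 = 22.8 kHz, appears at 18.4 kHz.
92 kHz mod fs = 0.8 kHz.
0.8 kHz ≤ fs/2 = 22.8 kHz, appears at 0.8 kHz.
Distinct values: {0.8 kHz, 8 kHz, 14.4 kHz, 18.4 kHz}.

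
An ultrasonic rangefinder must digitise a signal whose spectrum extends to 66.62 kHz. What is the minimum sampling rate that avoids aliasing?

Nyquist rate = 2 × 66.62 kHz = 133.24 kHz.

133.24 kHz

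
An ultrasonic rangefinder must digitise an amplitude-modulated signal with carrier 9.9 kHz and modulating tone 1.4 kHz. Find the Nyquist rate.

AM sidebands sit at fc ± fm = 8.5 kHz and 11.3 kHz.
Highest-frequency component: 11.3 kHz.
Nyquist rate = 2 × 11.3 kHz = 22.6 kHz.

22.6 kHz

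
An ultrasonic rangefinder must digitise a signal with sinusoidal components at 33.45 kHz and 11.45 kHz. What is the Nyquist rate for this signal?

Highest-frequency component: 33.45 kHz.
Nyquist rate = 2 × 33.45 kHz = 66.9 kHz.

66.9 kHz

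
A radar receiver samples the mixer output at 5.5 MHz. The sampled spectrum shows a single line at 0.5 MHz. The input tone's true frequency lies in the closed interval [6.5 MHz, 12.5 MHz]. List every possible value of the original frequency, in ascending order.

10.5 MHz, 11.5 MHz

Frequencies that alias to 0.5 MHz are k·fs ± 0.5 MHz for integer k ≥ 0.
k=0: 0.5 MHz.
k=1: 5 MHz, 6 MHz.
k=2: 10.5 MHz, 11.5 MHz.
k=3: 16 MHz, 17 MHz.
Within [6.5 MHz, 12.5 MHz]: 10.5 MHz, 11.5 MHz.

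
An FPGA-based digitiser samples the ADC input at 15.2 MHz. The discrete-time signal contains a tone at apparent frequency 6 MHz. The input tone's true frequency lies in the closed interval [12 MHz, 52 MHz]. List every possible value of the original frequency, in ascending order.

Frequencies that alias to 6 MHz are k·fs ± 6 MHz for integer k ≥ 0.
k=0: 6 MHz.
k=1: 9.2 MHz, 21.2 MHz.
k=2: 24.4 MHz, 36.4 MHz.
k=3: 39.6 MHz, 51.6 MHz.
k=4: 54.8 MHz, 66.8 MHz.
Within [12 MHz, 52 MHz]: 21.2 MHz, 24.4 MHz, 36.4 MHz, 39.6 MHz, 51.6 MHz.

21.2 MHz, 24.4 MHz, 36.4 MHz, 39.6 MHz, 51.6 MHz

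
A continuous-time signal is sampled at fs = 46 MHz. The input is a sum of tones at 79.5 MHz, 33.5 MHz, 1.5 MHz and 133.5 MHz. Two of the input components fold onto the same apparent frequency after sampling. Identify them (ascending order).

fs/2 = 23 MHz.
79.5 MHz mod fs = 33.5 MHz.
33.5 MHz > fs/2 = 23 MHz, folds to fs − 33.5 MHz = 12.5 MHz.
33.5 MHz > fs/2 = 23 MHz, folds to fs − 33.5 MHz = 12.5 MHz.
1.5 MHz ≤ fs/2 = 23 MHz, passes unchanged.
133.5 MHz mod fs = 41.5 MHz.
41.5 MHz > fs/2 = 23 MHz, folds to fs − 41.5 MHz = 4.5 MHz.
33.5 MHz and 79.5 MHz both map to 12.5 MHz.

33.5 MHz, 79.5 MHz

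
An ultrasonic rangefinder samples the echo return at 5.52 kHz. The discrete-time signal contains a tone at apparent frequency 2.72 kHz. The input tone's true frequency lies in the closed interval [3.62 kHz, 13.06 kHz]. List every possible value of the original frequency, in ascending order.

Frequencies that alias to 2.72 kHz are k·fs ± 2.72 kHz for integer k ≥ 0.
k=0: 2.72 kHz.
k=1: 2.8 kHz, 8.24 kHz.
k=2: 8.32 kHz, 13.76 kHz.
k=3: 13.84 kHz, 19.28 kHz.
Within [3.62 kHz, 13.06 kHz]: 8.24 kHz, 8.32 kHz.

8.24 kHz, 8.32 kHz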